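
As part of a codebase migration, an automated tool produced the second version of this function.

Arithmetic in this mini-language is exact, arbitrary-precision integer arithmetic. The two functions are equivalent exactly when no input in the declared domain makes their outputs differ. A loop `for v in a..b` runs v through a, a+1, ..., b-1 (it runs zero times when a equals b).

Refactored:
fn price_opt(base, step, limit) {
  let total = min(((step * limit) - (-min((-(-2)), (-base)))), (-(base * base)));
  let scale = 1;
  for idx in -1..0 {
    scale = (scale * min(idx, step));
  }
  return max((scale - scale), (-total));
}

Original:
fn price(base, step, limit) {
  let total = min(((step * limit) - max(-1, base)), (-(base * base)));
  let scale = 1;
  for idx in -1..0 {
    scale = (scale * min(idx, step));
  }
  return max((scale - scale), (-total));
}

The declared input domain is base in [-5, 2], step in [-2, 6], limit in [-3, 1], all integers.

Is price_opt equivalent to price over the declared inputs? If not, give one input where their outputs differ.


These are not equivalent — on base=-4, step=6, limit=-3 the outputs split (17 vs 16).
price: total becomes -17; next scale becomes 1; next at idx=-1:; next scale becomes -1; next final value 17
price_opt: total becomes -16; next scale becomes 1; next at idx=-1:; next scale becomes -1; next final value 16
verdict: not equivalent; witness: base=-4, step=6, limit=-3


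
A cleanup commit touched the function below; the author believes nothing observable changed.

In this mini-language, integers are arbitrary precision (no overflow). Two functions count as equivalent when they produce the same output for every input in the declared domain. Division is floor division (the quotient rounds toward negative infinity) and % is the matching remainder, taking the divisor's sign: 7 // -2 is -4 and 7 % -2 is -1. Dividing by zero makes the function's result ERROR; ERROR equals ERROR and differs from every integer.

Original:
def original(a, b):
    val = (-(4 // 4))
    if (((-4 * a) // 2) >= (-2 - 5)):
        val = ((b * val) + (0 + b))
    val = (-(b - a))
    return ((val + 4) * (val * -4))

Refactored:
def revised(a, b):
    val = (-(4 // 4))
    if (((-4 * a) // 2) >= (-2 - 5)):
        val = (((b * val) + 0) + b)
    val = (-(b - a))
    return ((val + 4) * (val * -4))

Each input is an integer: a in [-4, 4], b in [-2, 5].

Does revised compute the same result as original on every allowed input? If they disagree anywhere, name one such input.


Differences: same computation, different form — yet all 72 inputs agree.
verdict: equivalent


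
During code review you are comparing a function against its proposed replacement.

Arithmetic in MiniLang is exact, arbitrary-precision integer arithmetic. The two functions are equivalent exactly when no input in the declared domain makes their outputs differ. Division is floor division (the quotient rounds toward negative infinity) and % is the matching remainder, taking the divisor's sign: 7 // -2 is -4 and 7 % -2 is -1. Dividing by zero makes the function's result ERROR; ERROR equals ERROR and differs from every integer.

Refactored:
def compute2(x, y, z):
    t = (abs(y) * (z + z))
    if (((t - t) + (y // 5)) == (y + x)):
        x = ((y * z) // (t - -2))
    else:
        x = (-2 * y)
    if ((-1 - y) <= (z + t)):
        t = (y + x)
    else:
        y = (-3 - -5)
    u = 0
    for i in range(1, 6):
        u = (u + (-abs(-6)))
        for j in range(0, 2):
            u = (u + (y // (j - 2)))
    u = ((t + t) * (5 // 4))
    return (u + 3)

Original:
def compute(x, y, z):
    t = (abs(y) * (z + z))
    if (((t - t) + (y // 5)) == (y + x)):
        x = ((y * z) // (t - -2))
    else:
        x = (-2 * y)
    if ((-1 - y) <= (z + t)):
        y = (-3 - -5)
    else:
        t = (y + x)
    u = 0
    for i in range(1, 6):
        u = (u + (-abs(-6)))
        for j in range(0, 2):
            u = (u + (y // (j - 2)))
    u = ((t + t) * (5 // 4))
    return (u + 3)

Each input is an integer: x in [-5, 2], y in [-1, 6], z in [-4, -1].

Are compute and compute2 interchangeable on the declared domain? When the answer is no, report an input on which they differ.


Evaluate both at x=-5, y=-1, z=-4.
compute: t=-8, then (((t - t) + (y // 5)) == (y + x)) is false, then x=2, then ((-1 - y) <= (z + t)) is false, then t=1, then u=0, then (i=1), then u=-6, then (j=0), then u=-6, then (j=1), then u=-5, then (i=2), then u=-11, then (j=0), then u=-11, then (j=1), then u=-10, then (i=3), then u=-16, then (j=0), then u=-16, then (j=1), then u=-15, then (i=4), then u=-21, then (j=0), then u=-21, then (j=1), then u=-20, then (i=5), then u=-26, then (j=0), then u=-26, then (j=1), then u=-25, then u=2, then returns 5
compute2: t=-8, then (((t - t) + (y // 5)) == (y + x)) is false, then x=2, then ((-1 - y) <= (z + t)) is false, then y=2, then u=0, then (i=1), then u=-6, then (j=0), then u=-7, then (j=1), then u=-9, then (i=2), then u=-15, then (j=0), then u=-16, then (j=1), then u=-18, then (i=3), then u=-24, then (j=0), then u=-25, then (j=1), then u=-27, then (i=4), then u=-33, then (j=0), then u=-34, then (j=1), then u=-36, then (i=5), then u=-42, then (j=0), then u=-43, then (j=1), then u=-45, then u=-16, then returns -13
5 vs -13 — the two versions disagree here.
verdict: not equivalent; witness: x=-5, y=-1, z=-4


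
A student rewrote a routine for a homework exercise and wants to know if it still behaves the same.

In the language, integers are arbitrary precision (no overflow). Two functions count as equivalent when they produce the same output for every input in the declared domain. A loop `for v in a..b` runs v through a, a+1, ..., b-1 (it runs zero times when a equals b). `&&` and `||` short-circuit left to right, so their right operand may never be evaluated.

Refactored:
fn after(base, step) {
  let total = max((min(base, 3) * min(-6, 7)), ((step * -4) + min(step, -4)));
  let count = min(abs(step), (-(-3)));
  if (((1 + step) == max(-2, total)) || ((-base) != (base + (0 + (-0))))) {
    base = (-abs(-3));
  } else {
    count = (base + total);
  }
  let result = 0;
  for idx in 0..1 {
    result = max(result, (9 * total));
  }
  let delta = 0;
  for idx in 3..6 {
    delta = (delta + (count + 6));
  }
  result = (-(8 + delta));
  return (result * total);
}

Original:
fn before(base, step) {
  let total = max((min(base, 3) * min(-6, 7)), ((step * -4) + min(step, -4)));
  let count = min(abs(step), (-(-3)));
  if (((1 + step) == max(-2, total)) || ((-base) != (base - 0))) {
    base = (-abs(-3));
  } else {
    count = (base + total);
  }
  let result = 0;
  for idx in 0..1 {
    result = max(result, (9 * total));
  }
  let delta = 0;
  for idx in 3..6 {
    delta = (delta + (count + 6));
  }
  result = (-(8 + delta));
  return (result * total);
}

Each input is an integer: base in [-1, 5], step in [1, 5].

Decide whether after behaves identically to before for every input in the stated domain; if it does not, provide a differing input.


Side by side, the visible changes include: arithmetic usage differs, and constant usage differs.
Tracing base=0, step=3: before: total=0, then count=3, then (((1 + step) == max(-2, total)) || ((-base) != (base - 0))) is false, then count=0, then result=0, then (idx=0), then result=0, then delta=0, then (idx=3), then delta=6, then (idx=4), then delta=12, then (idx=5), then delta=18, then result=-26, then returns 0 | after: total=0, then count=3, then (((1 + step) == max(-2, total)) || ((-base) != (base + (0 + (-0))))) is false, then count=0, then result=0, then (idx=0), then result=0, then delta=0, then (idx=3), then delta=6, then (idx=4), then delta=12, then (idx=5), then delta=18, then result=-26, then returns 0 — matching result 0.
An exhaustive pass over the 35 declared inputs shows identical outputs.
verdict: equivalent


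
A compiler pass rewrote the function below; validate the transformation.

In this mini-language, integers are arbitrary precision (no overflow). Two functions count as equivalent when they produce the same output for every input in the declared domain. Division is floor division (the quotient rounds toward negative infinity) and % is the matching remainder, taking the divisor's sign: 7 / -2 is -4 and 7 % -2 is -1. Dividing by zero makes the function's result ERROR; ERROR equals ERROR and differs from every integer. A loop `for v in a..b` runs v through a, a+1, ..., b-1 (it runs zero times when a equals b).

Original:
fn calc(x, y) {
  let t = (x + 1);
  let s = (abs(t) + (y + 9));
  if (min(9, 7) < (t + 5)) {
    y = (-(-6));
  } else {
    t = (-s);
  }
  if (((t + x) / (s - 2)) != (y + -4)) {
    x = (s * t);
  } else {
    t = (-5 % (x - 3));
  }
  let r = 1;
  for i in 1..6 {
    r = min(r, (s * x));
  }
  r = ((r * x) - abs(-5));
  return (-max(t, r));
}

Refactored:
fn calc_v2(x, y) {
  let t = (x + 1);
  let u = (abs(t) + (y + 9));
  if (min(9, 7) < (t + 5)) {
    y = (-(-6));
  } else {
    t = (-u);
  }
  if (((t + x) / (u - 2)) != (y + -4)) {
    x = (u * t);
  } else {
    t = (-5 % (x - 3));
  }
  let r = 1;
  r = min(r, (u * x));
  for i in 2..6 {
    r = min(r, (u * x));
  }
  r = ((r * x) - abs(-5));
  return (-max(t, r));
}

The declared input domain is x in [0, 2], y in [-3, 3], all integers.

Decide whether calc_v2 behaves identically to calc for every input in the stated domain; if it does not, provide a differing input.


Reading the diff, among the changes: arithmetic usage differs; and statement counts differ; and min/max/abs usage differs; and local variable names differ; and loop structure differs.
One worked example (x=0, y=3) — calc: t := 1 | s := 13 | (min(9, 7) < (t + 5)): false | t := -13 | (((t + x) / (s - 2)) != (y + -4)): true | x := -169 | r := 1 | iter i=1: | r := -2197 | iter i=2: | r := -2197 | iter i=3: | r := -2197 | iter i=4: | r := -2197 | iter i=5: | r := -2197 | r := 371288 | result -371288; calc_v2: t := 1 | u := 13 | (min(9, 7) < (t + 5)): false | t := -13 | (((t + x) / (u - 2)) != (y + -4)): true | x := -169 | r := 1 | r := -2197 | iter i=2: | r := -2197 | iter i=3: | r := -2197 | iter i=4: | r := -2197 | iter i=5: | r := -2197 | r := 371288 | result -371288; agreement on -371288.
Across all 21 domain points the two functions coincide.
verdict: equivalent


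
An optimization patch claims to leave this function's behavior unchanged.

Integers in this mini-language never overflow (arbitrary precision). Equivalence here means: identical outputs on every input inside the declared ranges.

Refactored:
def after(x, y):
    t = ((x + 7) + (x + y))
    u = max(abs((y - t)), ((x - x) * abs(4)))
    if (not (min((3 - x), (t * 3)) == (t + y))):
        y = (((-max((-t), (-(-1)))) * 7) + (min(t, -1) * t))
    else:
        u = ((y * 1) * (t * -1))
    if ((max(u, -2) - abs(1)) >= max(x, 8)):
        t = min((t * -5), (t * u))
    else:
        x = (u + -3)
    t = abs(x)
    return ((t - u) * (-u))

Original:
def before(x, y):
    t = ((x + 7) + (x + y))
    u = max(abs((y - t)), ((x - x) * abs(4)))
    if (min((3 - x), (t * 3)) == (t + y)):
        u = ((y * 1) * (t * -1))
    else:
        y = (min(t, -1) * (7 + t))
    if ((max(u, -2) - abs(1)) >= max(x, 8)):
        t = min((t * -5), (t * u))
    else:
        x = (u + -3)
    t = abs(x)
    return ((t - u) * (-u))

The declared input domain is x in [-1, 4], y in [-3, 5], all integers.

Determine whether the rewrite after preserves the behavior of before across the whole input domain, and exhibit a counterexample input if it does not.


The two versions differ — the changes include arithmetic usage differs; and boolean connective usage differs; and min/max/abs usage differs; and constant usage differs.
As a probe, take x=3, y=-3: before runs t := 10 | u := 13 | (min((3 - x), (t * 3)) == (t + y)): false | y := -17 | ((max(u, -2) - abs(1)) >= max(x, 8)): true | t := -50 | t := 3 | result 130; after runs t := 10 | u := 13 | (not (min((3 - x), (t * 3)) == (t + y))): true | y := -17 | ((max(u, -2) - abs(1)) >= max(x, 8)): true | t := -50 | t := 3 | result 130; both end at 130.
An exhaustive pass over the 54 declared inputs shows identical outputs.
verdict: equivalent


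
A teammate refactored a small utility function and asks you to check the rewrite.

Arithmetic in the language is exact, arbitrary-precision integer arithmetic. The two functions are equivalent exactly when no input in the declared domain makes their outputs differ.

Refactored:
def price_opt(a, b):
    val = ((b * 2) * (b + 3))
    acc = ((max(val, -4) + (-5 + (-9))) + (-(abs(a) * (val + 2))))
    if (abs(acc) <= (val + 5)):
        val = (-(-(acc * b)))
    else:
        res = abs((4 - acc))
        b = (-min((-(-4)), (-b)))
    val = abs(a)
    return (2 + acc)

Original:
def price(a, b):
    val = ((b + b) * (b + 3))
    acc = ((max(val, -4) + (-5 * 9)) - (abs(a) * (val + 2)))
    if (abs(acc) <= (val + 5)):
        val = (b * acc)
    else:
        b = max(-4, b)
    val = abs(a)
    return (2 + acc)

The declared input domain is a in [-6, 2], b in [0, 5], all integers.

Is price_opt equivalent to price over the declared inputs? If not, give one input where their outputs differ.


Try a=-6, b=0.
price: val becomes 0; next acc becomes -57; next (abs(acc) <= (val + 5)) evaluates to false; next b becomes 0; next val becomes 6; next final value -55
price_opt: val becomes 0; next acc becomes -26; next (abs(acc) <= (val + 5)) evaluates to false; next res becomes 30; next b becomes 0; next val becomes 6; next final value -24
-55 != -24, so the rewrite changes behavior.
verdict: not equivalent; witness: a=-6, b=0


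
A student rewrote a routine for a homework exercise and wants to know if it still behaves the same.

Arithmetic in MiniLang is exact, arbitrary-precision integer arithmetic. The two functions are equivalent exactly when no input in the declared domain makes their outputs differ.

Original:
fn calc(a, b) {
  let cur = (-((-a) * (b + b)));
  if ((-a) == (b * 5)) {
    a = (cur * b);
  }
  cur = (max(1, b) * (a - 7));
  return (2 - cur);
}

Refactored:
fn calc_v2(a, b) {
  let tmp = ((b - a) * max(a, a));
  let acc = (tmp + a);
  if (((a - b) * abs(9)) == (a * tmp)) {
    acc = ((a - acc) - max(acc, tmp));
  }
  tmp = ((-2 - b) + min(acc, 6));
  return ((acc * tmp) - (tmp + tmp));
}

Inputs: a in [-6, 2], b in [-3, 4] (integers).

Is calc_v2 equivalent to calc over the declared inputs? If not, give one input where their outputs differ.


Consider the input a=-6, b=-3.
calc: cur=36, then ((-a) == (b * 5)) is false, then cur=-13, then returns 15
calc_v2: tmp=-18, then acc=-24, then (((a - b) * abs(9)) == (a * tmp)) is false, then tmp=-23, then returns 598
15 != 598, so the rewrite changes behavior.
verdict: not equivalent; witness: a=-6, b=-3


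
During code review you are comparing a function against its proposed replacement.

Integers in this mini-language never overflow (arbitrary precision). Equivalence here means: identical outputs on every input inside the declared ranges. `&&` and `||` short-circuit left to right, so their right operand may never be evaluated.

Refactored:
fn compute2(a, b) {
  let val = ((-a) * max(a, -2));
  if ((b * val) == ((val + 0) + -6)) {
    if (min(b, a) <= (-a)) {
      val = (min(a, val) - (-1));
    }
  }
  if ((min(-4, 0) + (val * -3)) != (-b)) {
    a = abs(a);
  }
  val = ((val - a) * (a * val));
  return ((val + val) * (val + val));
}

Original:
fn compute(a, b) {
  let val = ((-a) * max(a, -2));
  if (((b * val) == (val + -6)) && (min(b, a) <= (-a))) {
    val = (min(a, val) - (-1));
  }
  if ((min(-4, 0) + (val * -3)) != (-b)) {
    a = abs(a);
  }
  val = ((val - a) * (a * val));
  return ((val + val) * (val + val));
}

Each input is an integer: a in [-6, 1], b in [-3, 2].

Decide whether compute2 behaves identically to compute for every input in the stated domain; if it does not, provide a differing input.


Differences: arithmetic usage differs, boolean connective usage differs, statement counts differ, branching structure differs, constant usage differs — yet all 48 inputs agree.
verdict: equivalent


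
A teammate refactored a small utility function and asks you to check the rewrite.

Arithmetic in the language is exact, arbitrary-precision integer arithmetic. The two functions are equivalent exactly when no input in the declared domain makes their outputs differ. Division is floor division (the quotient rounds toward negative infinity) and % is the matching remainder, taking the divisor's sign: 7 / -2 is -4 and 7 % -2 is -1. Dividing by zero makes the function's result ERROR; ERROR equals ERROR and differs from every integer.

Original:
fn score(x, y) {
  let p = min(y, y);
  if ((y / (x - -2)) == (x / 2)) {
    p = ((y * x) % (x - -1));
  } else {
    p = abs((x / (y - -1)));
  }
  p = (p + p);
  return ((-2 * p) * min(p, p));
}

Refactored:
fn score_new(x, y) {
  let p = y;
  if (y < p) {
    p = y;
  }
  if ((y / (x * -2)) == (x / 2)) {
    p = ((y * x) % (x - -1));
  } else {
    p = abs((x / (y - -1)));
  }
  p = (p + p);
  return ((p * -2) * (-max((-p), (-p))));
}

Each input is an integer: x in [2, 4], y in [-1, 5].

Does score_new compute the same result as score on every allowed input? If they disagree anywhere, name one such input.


The rewrite breaks on x=2, y=4, where the results are -32 and 0.
score: p=4, then ((y / (x - -2)) == (x / 2)) is true, then p=2, then p=4, then returns -32
score_new: p=4, then (y < p) is false, then ((y / (x * -2)) == (x / 2)) is false, then p=0, then p=0, then returns 0
verdict: not equivalent; witness: x=2, y=4


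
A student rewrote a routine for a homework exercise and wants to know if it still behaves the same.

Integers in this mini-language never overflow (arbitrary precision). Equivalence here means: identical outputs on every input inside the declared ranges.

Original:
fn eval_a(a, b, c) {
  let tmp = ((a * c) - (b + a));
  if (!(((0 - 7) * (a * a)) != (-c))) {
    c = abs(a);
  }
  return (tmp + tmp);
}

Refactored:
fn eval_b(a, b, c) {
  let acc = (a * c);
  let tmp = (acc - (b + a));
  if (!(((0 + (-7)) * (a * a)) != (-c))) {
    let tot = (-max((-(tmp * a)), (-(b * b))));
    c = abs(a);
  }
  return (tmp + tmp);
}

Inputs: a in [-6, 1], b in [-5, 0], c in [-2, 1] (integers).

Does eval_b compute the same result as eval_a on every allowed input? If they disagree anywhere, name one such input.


The two versions differ — the changes include min/max/abs usage differs, arithmetic usage differs, statement counts differ, local variable names differ.
Tracing a=-4, b=-3, c=0: eval_a: tmp=7, then (!(((0 - 7) * (a * a)) != (-c))) is false, then returns 14 | eval_b: acc=0, then tmp=7, then (!(((0 + (-7)) * (a * a)) != (-c))) is false, then returns 14 — matching result 14.
Across all 192 domain points the two functions coincide.
verdict: equivalent


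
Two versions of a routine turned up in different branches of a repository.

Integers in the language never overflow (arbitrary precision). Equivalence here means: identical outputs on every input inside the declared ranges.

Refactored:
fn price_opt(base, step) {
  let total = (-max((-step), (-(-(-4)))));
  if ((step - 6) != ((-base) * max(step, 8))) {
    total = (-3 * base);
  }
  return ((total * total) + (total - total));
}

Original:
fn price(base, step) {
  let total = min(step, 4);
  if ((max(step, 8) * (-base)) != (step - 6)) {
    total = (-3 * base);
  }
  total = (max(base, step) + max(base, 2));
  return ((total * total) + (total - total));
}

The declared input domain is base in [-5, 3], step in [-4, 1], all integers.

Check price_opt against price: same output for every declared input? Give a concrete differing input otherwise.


Not equivalent: base=-5, step=-4 separates them (4 vs 225).
price: total becomes -4; next ((max(step, 8) * (-base)) != (step - 6)) evaluates to true; next total becomes 15; next total becomes -2; next final value 4
price_opt: total becomes -4; next ((step - 6) != ((-base) * max(step, 8))) evaluates to true; next total becomes 15; next final value 225
verdict: not equivalent; witness: base=-5, step=-4


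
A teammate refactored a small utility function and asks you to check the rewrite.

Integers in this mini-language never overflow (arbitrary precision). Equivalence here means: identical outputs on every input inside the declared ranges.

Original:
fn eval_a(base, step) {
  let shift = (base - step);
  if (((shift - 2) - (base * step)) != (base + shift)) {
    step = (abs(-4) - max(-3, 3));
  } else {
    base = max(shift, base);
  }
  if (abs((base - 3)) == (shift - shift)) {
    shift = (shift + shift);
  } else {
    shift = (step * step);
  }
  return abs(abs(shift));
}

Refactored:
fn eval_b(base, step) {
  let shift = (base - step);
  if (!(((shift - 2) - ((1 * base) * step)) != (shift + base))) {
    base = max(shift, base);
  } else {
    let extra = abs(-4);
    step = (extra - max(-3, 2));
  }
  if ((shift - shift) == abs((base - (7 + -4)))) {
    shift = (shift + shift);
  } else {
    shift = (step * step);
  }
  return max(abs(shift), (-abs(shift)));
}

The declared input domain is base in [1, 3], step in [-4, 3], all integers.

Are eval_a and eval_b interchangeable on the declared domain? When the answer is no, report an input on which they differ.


Run the pair on base=1, step=-4.
eval_a: shift = 5; (((shift - 2) - (base * step)) != (base + shift)) -> true; step = 1; (abs((base - 3)) == (shift - shift)) -> false; shift = 1; return 1
eval_b: shift = 5; (!(((shift - 2) - ((1 * base) * step)) != (shift + base))) -> false; extra = 4; step = 2; ((shift - shift) == abs((base - (7 + -4)))) -> false; shift = 4; return 4
1 vs 4 — the two versions disagree here.
verdict: not equivalent; witness: base=1, step=-4


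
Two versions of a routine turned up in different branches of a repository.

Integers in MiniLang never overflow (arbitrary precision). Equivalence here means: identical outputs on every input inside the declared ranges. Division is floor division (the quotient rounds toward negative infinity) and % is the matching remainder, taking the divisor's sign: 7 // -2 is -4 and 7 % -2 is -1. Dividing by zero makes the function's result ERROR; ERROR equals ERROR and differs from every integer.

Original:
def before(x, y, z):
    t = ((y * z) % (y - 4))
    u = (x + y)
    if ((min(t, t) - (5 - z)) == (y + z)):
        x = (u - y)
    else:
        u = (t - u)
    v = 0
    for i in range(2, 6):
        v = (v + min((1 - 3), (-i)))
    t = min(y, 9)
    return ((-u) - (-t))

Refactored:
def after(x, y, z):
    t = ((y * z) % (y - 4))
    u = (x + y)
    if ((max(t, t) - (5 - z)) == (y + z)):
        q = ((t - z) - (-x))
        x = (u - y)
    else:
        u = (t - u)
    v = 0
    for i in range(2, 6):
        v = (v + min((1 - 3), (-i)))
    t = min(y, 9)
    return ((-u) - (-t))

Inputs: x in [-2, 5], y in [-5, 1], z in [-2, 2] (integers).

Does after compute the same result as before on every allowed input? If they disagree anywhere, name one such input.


The suspicious edit (`min(t, t)` became `max(t, t)`) never changes the result for any input inside the declared domain.
Tracing x=-1, y=-2, z=2: before: t=-4, then u=-3, then ((min(t, t) - (5 - z)) == (y + z)) is false, then u=-1, then v=0, then (i=2), then v=-2, then (i=3), then v=-5, then (i=4), then v=-9, then (i=5), then v=-14, then t=-2, then returns -1 | after: t=-4, then u=-3, then ((max(t, t) - (5 - z)) == (y + z)) is false, then u=-1, then v=0, then (i=2), then v=-2, then (i=3), then v=-5, then (i=4), then v=-9, then (i=5), then v=-14, then t=-2, then returns -1 — matching result -1.
An exhaustive pass over the 280 declared inputs shows identical outputs.
verdict: equivalent


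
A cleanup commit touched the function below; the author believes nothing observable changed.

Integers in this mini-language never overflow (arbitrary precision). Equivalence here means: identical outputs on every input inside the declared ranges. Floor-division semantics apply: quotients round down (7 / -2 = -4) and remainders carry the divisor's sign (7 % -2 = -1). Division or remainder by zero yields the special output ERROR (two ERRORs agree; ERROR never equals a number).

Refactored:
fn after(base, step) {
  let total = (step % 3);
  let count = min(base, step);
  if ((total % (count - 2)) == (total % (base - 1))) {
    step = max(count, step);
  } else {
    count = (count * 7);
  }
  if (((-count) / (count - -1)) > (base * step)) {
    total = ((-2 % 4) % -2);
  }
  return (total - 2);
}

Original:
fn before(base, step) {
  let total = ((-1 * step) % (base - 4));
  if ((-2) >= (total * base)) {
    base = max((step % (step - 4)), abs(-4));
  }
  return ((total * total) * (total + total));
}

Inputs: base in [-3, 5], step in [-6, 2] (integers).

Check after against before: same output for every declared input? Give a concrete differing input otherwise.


These are not equivalent — on base=-3, step=-5 the outputs split (-16 vs -1).
before: total=-2, then ((-2) >= (total * base)) is false, then returns -16
after: total=1, then count=-5, then ((total % (count - 2)) == (total % (base - 1))) is false, then count=-35, then (((-count) / (count - -1)) > (base * step)) is false, then returns -1
verdict: not equivalent; witness: base=-3, step=-5


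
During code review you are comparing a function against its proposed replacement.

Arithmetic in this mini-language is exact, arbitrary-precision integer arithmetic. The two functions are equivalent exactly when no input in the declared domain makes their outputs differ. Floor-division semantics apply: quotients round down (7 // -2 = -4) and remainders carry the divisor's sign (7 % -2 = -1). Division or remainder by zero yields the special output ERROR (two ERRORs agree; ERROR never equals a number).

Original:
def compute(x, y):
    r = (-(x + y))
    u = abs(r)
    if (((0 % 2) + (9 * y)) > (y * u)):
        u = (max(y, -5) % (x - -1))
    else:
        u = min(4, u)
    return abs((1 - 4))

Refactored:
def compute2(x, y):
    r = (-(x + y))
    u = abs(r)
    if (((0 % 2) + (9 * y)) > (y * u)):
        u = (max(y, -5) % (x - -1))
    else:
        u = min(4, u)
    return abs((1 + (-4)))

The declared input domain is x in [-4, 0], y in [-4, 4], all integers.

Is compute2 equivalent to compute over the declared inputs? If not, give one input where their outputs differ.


This is a faithful refactor — arithmetic usage differs, but the computed results match everywhere.
Spot check at x=-3, y=-4 — compute: r=7, then u=7, then (((0 % 2) + (9 * y)) > (y * u)) is false, then u=4, then returns 3. compute2: r=7, then u=7, then (((0 % 2) + (9 * y)) > (y * u)) is false, then u=4, then returns 3. Both give 3.
Checked all 45 inputs in the declared domain: the outputs agree on every one.
verdict: equivalent


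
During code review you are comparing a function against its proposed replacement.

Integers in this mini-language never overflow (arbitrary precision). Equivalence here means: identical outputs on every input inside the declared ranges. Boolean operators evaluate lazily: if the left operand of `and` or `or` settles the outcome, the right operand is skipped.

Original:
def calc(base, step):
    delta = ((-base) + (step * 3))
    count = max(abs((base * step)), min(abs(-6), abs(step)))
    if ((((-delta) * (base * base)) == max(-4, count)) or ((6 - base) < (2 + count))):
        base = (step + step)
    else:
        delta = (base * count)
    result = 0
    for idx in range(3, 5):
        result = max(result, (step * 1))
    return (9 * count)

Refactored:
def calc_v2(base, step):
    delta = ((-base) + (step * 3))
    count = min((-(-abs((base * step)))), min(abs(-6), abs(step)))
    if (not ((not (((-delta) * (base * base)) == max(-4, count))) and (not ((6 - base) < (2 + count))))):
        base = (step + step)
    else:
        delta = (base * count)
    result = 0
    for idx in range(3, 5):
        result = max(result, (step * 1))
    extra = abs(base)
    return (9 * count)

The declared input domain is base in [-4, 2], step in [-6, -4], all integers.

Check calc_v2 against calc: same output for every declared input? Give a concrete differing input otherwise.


The rewrite breaks on base=-4, step=-6, where the results are 216 and 54.
calc: delta := -14 | count := 24 | ((((-delta) * (base * base)) == max(-4, count)) or ((6 - base) < (2 + count))): true | base := -12 | result := 0 | iter idx=3: | result := 0 | iter idx=4: | result := 0 | result 216
calc_v2: delta := -14 | count := 6 | (not ((not (((-delta) * (base * base)) == max(-4, count))) and (not ((6 - base) < (2 + count))))): false | delta := -24 | result := 0 | iter idx=3: | result := 0 | iter idx=4: | result := 0 | extra := 4 | result 54
verdict: not equivalent; witness: base=-4, step=-6


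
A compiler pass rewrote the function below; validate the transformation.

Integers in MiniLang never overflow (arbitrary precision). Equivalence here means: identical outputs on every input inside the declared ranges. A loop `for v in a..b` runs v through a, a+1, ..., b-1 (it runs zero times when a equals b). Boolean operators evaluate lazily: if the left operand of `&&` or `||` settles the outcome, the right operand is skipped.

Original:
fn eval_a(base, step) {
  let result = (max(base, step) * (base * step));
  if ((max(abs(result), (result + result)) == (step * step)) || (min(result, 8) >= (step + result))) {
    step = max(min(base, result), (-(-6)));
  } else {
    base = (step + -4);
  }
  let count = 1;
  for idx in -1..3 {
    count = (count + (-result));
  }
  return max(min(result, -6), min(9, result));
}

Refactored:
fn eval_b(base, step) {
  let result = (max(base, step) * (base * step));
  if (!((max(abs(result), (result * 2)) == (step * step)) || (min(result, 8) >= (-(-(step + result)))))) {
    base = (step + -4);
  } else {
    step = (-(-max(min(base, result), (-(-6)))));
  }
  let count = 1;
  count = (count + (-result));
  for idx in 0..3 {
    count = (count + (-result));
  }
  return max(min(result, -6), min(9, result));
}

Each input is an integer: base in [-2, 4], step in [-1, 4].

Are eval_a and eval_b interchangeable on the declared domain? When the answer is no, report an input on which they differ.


Comparing the listings, the differences include: constant usage differs; and statement counts differ; and boolean connective usage differs; and loop structure differs; and arithmetic usage differs.
One worked example (base=3, step=-1) — eval_a: result = -9; ((max(abs(result), (result + result)) == (step * step)) || (min(result, 8) >= (step + result))) -> true; step = 6; count = 1; [idx=-1]; count = 10; [idx=0]; count = 19; [idx=1]; count = 28; [idx=2]; count = 37; return -9; eval_b: result = -9; (!((max(abs(result), (result * 2)) == (step * step)) || (min(result, 8) >= (-(-(step + result)))))) -> false; step = 6; count = 1; count = 10; [idx=0]; count = 19; [idx=1]; count = 28; [idx=2]; count = 37; return -9; agreement on -9.
An exhaustive pass over the 42 declared inputs shows identical outputs.
verdict: equivalent


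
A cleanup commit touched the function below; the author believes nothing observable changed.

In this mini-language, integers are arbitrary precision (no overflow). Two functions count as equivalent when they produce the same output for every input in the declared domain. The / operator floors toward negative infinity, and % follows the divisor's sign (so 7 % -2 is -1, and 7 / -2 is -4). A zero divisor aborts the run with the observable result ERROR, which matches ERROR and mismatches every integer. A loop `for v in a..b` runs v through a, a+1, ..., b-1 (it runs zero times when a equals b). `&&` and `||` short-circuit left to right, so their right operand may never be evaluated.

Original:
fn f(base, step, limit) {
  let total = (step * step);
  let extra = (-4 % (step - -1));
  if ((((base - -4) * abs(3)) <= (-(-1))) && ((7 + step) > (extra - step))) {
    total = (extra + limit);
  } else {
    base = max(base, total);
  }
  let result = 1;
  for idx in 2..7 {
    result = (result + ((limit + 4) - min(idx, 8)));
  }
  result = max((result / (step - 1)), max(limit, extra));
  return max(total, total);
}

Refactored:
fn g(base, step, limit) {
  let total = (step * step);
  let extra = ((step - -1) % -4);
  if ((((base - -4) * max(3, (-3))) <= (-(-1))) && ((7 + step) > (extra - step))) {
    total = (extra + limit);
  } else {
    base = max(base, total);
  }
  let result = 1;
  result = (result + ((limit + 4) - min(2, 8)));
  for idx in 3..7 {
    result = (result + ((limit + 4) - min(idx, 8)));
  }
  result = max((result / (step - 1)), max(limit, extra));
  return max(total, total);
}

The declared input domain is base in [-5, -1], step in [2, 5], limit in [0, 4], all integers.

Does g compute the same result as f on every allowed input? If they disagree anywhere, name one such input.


These are not equivalent — on base=-5, step=2, limit=0 the outputs split (2 vs -1).
f: total = 4; extra = 2; ((((base - -4) * abs(3)) <= (-(-1))) && ((7 + step) > (extra - step))) -> true; total = 2; result = 1; [idx=2]; result = 3; [idx=3]; result = 4; [idx=4]; result = 4; [idx=5]; result = 3; [idx=6]; result = 1; result = 2; return 2
g: total = 4; extra = -1; ((((base - -4) * max(3, (-3))) <= (-(-1))) && ((7 + step) > (extra - step))) -> true; total = -1; result = 1; result = 3; [idx=3]; result = 4; [idx=4]; result = 4; [idx=5]; result = 3; [idx=6]; result = 1; result = 1; return -1
verdict: not equivalent; witness: base=-5, step=2, limit=0


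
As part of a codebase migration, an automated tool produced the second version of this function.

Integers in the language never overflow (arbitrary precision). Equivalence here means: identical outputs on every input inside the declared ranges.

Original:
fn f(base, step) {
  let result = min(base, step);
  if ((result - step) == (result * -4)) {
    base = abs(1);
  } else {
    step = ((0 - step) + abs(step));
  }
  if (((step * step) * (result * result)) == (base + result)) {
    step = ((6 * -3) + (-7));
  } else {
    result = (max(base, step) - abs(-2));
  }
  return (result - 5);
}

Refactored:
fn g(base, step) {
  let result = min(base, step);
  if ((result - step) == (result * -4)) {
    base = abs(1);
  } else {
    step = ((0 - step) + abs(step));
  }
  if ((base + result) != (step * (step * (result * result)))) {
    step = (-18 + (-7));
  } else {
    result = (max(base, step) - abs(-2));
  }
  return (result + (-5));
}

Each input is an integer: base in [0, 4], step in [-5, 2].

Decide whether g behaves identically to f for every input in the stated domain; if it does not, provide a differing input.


Consider the input base=0, step=-5.
f: result becomes -5; next ((result - step) == (result * -4)) evaluates to false; next step becomes 10; next (((step * step) * (result * result)) == (base + result)) evaluates to false; next result becomes 8; next final value 3
g: result becomes -5; next ((result - step) == (result * -4)) evaluates to false; next step becomes 10; next ((base + result) != (step * (step * (result * result)))) evaluates to true; next step becomes -25; next final value -10
3 and -10 differ, so these are not the same function on this domain.
verdict: not equivalent; witness: base=0, step=-5


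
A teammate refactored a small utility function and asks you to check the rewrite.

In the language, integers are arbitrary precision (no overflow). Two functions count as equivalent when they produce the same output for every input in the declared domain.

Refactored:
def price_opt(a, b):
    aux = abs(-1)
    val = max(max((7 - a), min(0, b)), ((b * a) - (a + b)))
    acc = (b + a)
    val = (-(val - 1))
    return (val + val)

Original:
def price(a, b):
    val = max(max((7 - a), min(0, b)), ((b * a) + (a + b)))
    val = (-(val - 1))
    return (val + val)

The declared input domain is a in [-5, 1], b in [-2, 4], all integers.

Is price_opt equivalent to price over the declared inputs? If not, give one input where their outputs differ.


These are not equivalent — on a=-5, b=-2 the outputs split (-22 vs -32).
price: val := 12 | val := -11 | result -22
price_opt: aux := 1 | val := 17 | acc := -7 | val := -16 | result -32
verdict: not equivalent; witness: a=-5, b=-2


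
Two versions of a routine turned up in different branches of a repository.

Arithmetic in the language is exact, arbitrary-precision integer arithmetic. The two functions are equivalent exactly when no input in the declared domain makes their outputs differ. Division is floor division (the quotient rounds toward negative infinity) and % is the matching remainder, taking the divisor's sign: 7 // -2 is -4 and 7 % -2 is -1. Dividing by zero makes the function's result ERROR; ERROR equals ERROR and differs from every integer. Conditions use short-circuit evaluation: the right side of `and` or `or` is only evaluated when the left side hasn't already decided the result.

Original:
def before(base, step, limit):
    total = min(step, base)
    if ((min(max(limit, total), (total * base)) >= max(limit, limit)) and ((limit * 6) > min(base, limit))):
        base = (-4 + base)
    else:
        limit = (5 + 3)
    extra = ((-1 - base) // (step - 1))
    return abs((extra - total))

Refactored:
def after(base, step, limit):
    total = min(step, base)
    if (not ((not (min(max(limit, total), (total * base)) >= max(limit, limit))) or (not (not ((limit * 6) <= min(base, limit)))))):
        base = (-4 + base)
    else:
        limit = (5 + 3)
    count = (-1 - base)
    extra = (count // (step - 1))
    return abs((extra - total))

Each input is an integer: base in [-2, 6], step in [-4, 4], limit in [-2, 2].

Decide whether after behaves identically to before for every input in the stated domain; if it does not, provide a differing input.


This is a faithful refactor — comparison usage differs, plus statement counts differ, plus local variable names differ, plus boolean connective usage differs, but the computed results match everywhere.
One worked example (base=0, step=-4, limit=-1) — before: total=-4, then ((min(max(limit, total), (total * base)) >= max(limit, limit)) and ((limit * 6) > min(base, limit))) is false, then limit=8, then extra=0, then returns 4; after: total=-4, then (not ((not (min(max(limit, total), (total * base)) >= max(limit, limit))) or (not (not ((limit * 6) <= min(base, limit)))))) is false, then limit=8, then count=-1, then extra=0, then returns 4; agreement on 4.
An exhaustive pass over the 405 declared inputs shows identical outputs.
verdict: equivalent


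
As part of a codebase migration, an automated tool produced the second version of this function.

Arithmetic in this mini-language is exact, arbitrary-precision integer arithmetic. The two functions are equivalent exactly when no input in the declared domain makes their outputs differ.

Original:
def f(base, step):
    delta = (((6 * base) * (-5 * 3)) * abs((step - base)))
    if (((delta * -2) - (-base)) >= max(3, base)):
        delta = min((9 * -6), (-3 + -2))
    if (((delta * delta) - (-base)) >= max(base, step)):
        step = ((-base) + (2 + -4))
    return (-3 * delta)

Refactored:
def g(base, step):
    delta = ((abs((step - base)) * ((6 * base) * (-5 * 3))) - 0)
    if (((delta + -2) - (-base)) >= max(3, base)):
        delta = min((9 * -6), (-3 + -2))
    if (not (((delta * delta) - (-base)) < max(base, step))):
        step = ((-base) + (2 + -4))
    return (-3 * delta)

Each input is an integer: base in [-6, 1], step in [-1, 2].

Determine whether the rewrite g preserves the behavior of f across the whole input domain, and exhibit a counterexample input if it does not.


The rewrite breaks on base=-6, step=-1, where the results are -8100 and 162.
f: delta = 2700; (((delta * -2) - (-base)) >= max(3, base)) -> false; (((delta * delta) - (-base)) >= max(base, step)) -> true; step = 4; return -8100
g: delta = 2700; (((delta + -2) - (-base)) >= max(3, base)) -> true; delta = -54; (not (((delta * delta) - (-base)) < max(base, step))) -> true; step = 4; return 162
verdict: not equivalent; witness: base=-6, step=-1


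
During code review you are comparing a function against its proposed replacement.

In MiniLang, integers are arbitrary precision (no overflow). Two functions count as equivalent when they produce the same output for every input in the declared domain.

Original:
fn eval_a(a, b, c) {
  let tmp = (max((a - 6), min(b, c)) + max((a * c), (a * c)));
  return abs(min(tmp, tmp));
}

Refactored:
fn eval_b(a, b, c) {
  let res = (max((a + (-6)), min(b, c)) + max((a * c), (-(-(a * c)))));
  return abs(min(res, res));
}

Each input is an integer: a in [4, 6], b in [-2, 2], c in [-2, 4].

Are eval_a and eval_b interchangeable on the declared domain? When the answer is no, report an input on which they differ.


Changes here: arithmetic usage differs, plus local variable names differ; the full 105-point sweep finds no disagreement.
verdict: equivalent
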